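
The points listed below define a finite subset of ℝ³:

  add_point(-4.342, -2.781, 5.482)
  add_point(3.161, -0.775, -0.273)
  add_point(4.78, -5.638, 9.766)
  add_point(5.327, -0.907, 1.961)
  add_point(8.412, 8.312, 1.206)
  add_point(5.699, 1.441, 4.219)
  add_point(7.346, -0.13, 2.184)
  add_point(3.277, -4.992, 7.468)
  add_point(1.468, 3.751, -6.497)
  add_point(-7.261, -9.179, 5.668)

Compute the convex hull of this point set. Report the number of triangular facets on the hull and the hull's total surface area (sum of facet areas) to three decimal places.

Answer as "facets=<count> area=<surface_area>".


Hull vertices (7/10): indices [0, 1, 2, 4, 6, 8, 9].

Facet areas (half cross-product norm):
  f1: (p0, p2, p9) → 36.6513
  f2: (p0, p2, p4) → 85.0842
  f3: (p0, p8, p9) → 42.3239
  f4: (p0, p8, p4) → 83.2742
  f5: (p1, p8, p9) → 50.0736
  f6: (p6, p2, p9) → 63.4105
  f7: (p6, p1, p9) → 31.4477
  f8: (p6, p2, p4) → 30.4826
  f9: (p6, p8, p4) → 44.5643
  f10: (p6, p1, p8) → 16.6544
Σ area = 483.967

Check V−E+F: 7 − 15 + 10 = 2.

facets=10 area=483.967


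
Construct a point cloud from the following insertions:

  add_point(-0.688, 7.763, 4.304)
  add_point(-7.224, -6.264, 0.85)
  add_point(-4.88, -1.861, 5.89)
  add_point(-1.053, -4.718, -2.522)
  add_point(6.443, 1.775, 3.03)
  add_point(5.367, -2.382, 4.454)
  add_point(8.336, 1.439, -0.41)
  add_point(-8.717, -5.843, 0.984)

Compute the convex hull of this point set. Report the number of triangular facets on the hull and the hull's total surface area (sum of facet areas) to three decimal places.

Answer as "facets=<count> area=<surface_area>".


Points on the hull: [0, 1, 2, 3, 4, 5, 6, 7] (8 of 8).

Triangle areas on the boundary:
  f1: (p2, p0, p7) → 31.5646
  f2: (p5, p2, p0) → 51.1861
  f3: (p3, p0, p7) → 60.3936
  f4: (p3, p0, p6) → 66.0779
  f5: (p3, p5, p6) → 33.3637
  f6: (p1, p2, p7) → 5.4990
  f7: (p1, p5, p2) → 36.0109
  f8: (p1, p3, p7) → 3.3324
  f9: (p1, p3, p5) → 33.7422
  f10: (p4, p0, p6) → 15.6206
  f11: (p4, p5, p6) → 8.4729
  f12: (p4, p5, p0) → 19.8146
Σ area = 365.079

Euler: V−E+F = 8−18+12 = 2.

facets=12 area=365.079


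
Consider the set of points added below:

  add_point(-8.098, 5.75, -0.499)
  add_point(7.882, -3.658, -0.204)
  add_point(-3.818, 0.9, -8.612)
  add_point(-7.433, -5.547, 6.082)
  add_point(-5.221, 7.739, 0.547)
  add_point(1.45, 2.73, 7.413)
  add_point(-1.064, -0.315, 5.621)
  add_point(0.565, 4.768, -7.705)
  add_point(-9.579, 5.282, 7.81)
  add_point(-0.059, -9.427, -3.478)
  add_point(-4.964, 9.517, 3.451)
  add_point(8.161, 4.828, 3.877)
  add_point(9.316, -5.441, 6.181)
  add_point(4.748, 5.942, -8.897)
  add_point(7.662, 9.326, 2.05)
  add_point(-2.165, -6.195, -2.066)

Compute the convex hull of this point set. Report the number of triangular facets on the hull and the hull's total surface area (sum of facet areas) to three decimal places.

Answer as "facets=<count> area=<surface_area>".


Points on the hull: [0, 1, 2, 3, 4, 5, 7, 8, 9, 10, 11, 12, 13, 14] (14 of 16).

Area of each hull facet:
  f1: (p3, p12, p8) → 91.9650
  f2: (p3, p9, p12) → 86.8888
  f3: (p2, p13, p9) → 59.3581
  f4: (p2, p3, p9) → 76.3428
  f5: (p1, p9, p12) → 33.3200
  f6: (p1, p13, p9) → 68.9282
  f7: (p1, p14, p12) → 44.4666
  f8: (p1, p14, p13) → 70.1097
  f9: (p5, p12, p8) → 35.4107
  f10: (p5, p14, p8) → 53.2183
  f11: (p10, p14, p8) → 36.6030
  f12: (p10, p14, p13) → 74.3800
  f13: (p0, p3, p8) → 46.8132
  f14: (p0, p2, p3) → 67.8830
  f15: (p0, p10, p8) → 23.0908
  f16: (p11, p14, p12) → 4.2266
  f17: (p11, p5, p12) → 40.1935
  f18: (p11, p5, p14) → 18.1517
  f19: (p7, p2, p13) → 7.6697
  f20: (p7, p0, p13) → 13.1272
  f21: (p7, p0, p2) → 30.4690
  f22: (p4, p10, p13) → 19.0343
  f23: (p4, p0, p13) → 24.1054
  f24: (p4, p0, p10) → 5.0477
Σ area = 1030.803

Check V−E+F: 14 − 36 + 24 = 2.

facets=24 area=1030.803


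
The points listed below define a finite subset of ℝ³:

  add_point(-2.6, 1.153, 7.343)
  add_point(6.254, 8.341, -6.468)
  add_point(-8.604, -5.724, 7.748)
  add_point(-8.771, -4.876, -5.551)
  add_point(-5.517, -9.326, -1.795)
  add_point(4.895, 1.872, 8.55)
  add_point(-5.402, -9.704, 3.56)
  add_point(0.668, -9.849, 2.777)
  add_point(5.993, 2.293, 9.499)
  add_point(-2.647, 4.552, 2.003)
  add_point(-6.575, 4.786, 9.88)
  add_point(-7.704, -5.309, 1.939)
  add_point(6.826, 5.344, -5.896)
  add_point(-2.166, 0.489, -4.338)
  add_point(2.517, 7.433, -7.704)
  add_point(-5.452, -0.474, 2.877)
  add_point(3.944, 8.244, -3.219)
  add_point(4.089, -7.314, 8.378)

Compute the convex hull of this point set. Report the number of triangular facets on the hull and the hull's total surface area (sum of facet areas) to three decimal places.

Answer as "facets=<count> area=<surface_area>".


Hull vertices (12/18): indices [1, 2, 3, 4, 6, 7, 8, 10, 12, 14, 16, 17].

Per-facet area ½‖(b−a)×(c−a)‖:
  f1: (p4, p12, p3) → 62.1737
  f2: (p4, p7, p12) → 71.3301
  f3: (p14, p12, p3) → 42.0334
  f4: (p14, p10, p3) → 144.1803
  f5: (p17, p8, p10) → 63.1809
  f6: (p17, p7, p12) → 65.0108
  f7: (p17, p8, p12) → 77.1643
  f8: (p1, p8, p12) → 22.7758
  f9: (p1, p14, p12) → 6.2695
  f10: (p2, p17, p10) → 69.7005
  f11: (p2, p10, p3) → 72.0523
  f12: (p2, p4, p3) → 35.2079
  f13: (p16, p8, p10) → 89.1754
  f14: (p16, p1, p8) → 21.3349
  f15: (p16, p14, p10) → 35.4778
  f16: (p16, p1, p14) → 7.7028
  f17: (p6, p4, p7) → 16.3460
  f18: (p6, p2, p4) → 14.4529
  f19: (p6, p17, p7) → 19.9928
  f20: (p6, p2, p17) → 36.0277
Σ area = 971.590

Euler characteristic 12−30+20 = 2 ✓

facets=20 area=971.590


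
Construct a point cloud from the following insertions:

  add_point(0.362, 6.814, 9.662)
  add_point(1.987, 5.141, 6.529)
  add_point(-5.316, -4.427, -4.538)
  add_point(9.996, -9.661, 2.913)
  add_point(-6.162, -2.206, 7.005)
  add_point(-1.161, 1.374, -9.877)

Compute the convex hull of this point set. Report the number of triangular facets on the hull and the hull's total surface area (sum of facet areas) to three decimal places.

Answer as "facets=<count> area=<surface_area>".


6 of the 6 inputs are extreme points: [0, 1, 2, 3, 4, 5].

Facet areas (half cross-product norm):
  f1: (p0, p3, p4) → 103.5914
  f2: (p5, p0, p4) → 102.3259
  f3: (p2, p3, p4) → 100.3816
  f4: (p2, p5, p4) → 45.5512
  f5: (p2, p5, p3) → 79.3144
  f6: (p1, p0, p3) → 22.9613
  f7: (p1, p5, p3) → 140.3752
  f8: (p1, p5, p0) → 20.6661
Σ area = 615.167

Euler: V−E+F = 6−12+8 = 2.

facets=8 area=615.167


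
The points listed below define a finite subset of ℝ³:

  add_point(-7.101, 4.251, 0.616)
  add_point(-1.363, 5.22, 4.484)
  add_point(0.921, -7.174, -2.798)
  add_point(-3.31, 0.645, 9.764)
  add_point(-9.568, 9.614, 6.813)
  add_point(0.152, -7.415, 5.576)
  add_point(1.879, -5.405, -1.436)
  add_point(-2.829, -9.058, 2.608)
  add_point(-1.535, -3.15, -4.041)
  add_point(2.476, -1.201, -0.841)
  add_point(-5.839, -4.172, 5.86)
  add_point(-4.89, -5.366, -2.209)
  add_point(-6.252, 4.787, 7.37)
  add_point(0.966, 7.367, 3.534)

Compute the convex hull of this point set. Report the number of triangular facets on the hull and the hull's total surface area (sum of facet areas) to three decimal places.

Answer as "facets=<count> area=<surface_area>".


Points on the hull: [0, 2, 3, 4, 5, 6, 7, 8, 9, 10, 11, 13] (12 of 14).

Triangle areas on the boundary:
  f1: (p13, p3, p4) → 51.0614
  f2: (p10, p3, p4) → 37.0885
  f3: (p10, p11, p4) → 57.1151
  f4: (p10, p11, p7) → 20.6993
  f5: (p5, p13, p9) → 43.6173
  f6: (p5, p13, p3) → 48.7032
  f7: (p5, p10, p7) → 14.2438
  f8: (p5, p10, p3) → 22.8152
  f9: (p2, p11, p7) → 17.9283
  f10: (p2, p5, p7) → 15.4280
  f11: (p0, p13, p4) → 38.3407
  f12: (p0, p11, p4) → 23.2466
  f13: (p6, p5, p9) → 15.8495
  f14: (p6, p2, p9) → 2.7716
  f15: (p6, p2, p5) → 8.8432
  f16: (p8, p2, p11) → 10.6691
  f17: (p8, p0, p11) → 22.2534
  f18: (p8, p2, p9) → 13.0410
  f19: (p8, p13, p9) → 23.7155
  f20: (p8, p0, p13) → 47.1222
Σ area = 534.553

Euler: V−E+F = 12−30+20 = 2.

facets=20 area=534.553


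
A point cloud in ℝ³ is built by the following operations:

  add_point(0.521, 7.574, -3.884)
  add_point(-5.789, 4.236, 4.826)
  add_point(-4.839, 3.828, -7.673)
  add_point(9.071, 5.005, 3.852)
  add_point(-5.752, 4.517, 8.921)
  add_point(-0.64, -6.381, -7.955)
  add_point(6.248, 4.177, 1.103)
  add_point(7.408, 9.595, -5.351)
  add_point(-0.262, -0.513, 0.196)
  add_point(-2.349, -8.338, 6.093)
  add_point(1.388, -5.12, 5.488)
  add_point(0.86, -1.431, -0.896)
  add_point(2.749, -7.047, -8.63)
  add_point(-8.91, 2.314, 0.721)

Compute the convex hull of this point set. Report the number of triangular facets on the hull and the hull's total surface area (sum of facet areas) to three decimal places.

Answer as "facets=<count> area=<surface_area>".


Points on the hull: [0, 2, 3, 4, 5, 7, 9, 10, 12, 13] (10 of 14).

Triangle areas on the boundary:
  f1: (p7, p12, p3) → 89.5838
  f2: (p4, p9, p13) → 58.1090
  f3: (p4, p7, p3) → 80.7357
  f4: (p5, p9, p13) → 87.4523
  f5: (p5, p12, p9) → 24.1477
  f6: (p10, p12, p3) → 91.4452
  f7: (p10, p12, p9) → 35.3651
  f8: (p10, p4, p3) → 77.7532
  f9: (p10, p4, p9) → 30.9721
  f10: (p0, p4, p13) → 53.1439
  f11: (p0, p4, p7) → 41.1296
  f12: (p2, p7, p12) → 90.2221
  f13: (p2, p5, p12) → 16.2774
  f14: (p2, p0, p7) → 19.6858
  f15: (p2, p5, p13) → 52.1434
  f16: (p2, p0, p13) → 35.6493
Σ area = 883.816

Euler: V−E+F = 10−24+16 = 2.

facets=16 area=883.816


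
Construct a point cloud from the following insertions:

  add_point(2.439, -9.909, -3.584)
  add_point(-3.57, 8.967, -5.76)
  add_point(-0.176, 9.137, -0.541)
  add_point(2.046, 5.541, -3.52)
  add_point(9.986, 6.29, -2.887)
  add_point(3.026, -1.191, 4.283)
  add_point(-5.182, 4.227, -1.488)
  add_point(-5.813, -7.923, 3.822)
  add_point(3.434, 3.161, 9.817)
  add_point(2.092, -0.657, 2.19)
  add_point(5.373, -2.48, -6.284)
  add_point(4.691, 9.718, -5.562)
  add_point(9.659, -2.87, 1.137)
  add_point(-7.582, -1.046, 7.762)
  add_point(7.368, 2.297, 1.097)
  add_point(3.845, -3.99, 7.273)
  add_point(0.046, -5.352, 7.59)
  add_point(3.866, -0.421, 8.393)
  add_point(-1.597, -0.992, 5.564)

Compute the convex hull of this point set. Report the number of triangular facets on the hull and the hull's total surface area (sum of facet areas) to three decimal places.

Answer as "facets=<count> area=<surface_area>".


facets=24 area=912.418

14 of the 19 inputs are extreme points: [0, 1, 2, 4, 6, 7, 8, 10, 11, 12, 13, 15, 16, 17].

Facet areas (half cross-product norm):
  f1: (p16, p8, p13) → 40.9240
  f2: (p12, p8, p4) → 60.7110
  f3: (p6, p1, p13) → 11.0052
  f4: (p10, p1, p0) → 54.1451
  f5: (p10, p12, p4) → 39.8381
  f6: (p10, p12, p0) → 35.7921
  f7: (p2, p8, p13) → 72.5703
  f8: (p2, p1, p13) → 46.2385
  f9: (p7, p16, p13) → 28.0394
  f10: (p7, p16, p0) → 41.1123
  f11: (p7, p6, p13) → 44.2616
  f12: (p7, p1, p0) → 106.4873
  f13: (p7, p6, p1) → 16.0044
  f14: (p15, p16, p8) → 14.9375
  f15: (p15, p16, p0) → 24.6933
  f16: (p15, p12, p0) → 46.3049
  f17: (p11, p10, p4) → 35.8447
  f18: (p11, p10, p1) → 50.7403
  f19: (p11, p2, p1) → 21.3175
  f20: (p11, p8, p4) → 49.8770
  f21: (p11, p2, p8) → 39.5134
  f22: (p17, p12, p8) → 15.1688
  f23: (p17, p15, p8) → 1.0031
  f24: (p17, p15, p12) → 15.8886
Σ area = 912.418

Euler characteristic 14−36+24 = 2 ✓


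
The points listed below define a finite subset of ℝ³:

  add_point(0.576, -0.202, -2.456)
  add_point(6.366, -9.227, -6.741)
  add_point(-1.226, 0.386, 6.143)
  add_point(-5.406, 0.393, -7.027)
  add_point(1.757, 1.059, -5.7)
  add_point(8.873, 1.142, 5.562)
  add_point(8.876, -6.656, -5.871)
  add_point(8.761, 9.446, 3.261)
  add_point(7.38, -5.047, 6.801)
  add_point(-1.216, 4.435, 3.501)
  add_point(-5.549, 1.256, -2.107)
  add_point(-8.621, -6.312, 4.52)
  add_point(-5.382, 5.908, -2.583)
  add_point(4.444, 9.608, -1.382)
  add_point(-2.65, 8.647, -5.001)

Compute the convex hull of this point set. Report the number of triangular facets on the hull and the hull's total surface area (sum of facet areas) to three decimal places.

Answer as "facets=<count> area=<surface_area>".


Hull vertices (13/15): indices [1, 2, 3, 4, 5, 6, 7, 8, 9, 11, 12, 13, 14].

Area of each hull facet:
  f1: (p7, p13, p6) → 55.3141
  f2: (p1, p3, p11) → 103.3370
  f3: (p1, p3, p6) → 27.9923
  f4: (p1, p8, p11) → 112.1571
  f5: (p1, p8, p6) → 23.0787
  f6: (p12, p3, p11) → 48.1121
  f7: (p14, p13, p6) → 69.9659
  f8: (p14, p12, p3) → 16.0038
  f9: (p14, p7, p13) → 9.3986
  f10: (p2, p8, p11) → 49.5643
  f11: (p4, p3, p6) → 30.8903
  f12: (p4, p14, p6) → 10.4326
  f13: (p4, p14, p3) → 29.5464
  f14: (p5, p2, p8) → 31.2628
  f15: (p5, p2, p7) → 43.5878
  f16: (p5, p8, p6) → 41.5171
  f17: (p5, p7, p6) → 56.4467
  f18: (p9, p2, p7) → 24.8648
  f19: (p9, p14, p7) → 53.3975
  f20: (p9, p14, p12) → 16.7521
  f21: (p9, p12, p11) → 49.0193
  f22: (p9, p2, p11) → 21.5859
Σ area = 924.227

Euler: V−E+F = 13−33+22 = 2.

facets=22 area=924.227


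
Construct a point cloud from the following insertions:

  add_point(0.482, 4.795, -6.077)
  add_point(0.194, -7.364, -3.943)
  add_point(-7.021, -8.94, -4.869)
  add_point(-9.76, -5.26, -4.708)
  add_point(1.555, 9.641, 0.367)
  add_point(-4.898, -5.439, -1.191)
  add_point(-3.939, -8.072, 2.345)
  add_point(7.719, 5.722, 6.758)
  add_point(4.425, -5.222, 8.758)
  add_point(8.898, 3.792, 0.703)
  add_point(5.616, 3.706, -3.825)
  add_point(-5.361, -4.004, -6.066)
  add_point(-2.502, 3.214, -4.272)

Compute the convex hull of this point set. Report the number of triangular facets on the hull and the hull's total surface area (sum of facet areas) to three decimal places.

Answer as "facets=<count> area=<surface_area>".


Points on the hull: [0, 1, 2, 3, 4, 6, 7, 8, 9, 10, 11, 12] (12 of 13).

Facet areas (half cross-product norm):
  f1: (p7, p4, p9) → 29.0078
  f2: (p7, p8, p9) → 37.4096
  f3: (p7, p8, p4) → 53.4562
  f4: (p6, p4, p3) → 87.7933
  f5: (p6, p8, p4) → 92.8054
  f6: (p1, p8, p9) → 81.2904
  f7: (p1, p6, p8) → 41.2167
  f8: (p12, p4, p3) → 25.0053
  f9: (p12, p0, p3) → 12.7836
  f10: (p12, p0, p4) → 15.5679
  f11: (p10, p4, p9) → 23.0732
  f12: (p10, p0, p4) → 22.0254
  f13: (p10, p1, p9) → 33.0972
  f14: (p10, p1, p0) → 34.2733
  f15: (p11, p0, p3) → 17.2380
  f16: (p11, p1, p0) → 36.0441
  f17: (p2, p11, p3) → 10.2638
  f18: (p2, p11, p1) → 17.5642
  f19: (p2, p6, p3) → 17.9991
  f20: (p2, p1, p6) → 25.1682
Σ area = 713.083

Check V−E+F: 12 − 30 + 20 = 2.

facets=20 area=713.083


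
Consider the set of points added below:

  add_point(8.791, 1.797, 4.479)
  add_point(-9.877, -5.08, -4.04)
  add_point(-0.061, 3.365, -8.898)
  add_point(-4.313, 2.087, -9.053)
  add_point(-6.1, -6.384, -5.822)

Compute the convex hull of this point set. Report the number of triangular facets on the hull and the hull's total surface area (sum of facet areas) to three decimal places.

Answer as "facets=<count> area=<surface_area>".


Extreme-point indices: [0, 1, 2, 3, 4] — 5 of 5 on the boundary.

Facet areas (half cross-product norm):
  f1: (p3, p0, p1) → 97.6320
  f2: (p4, p0, p1) → 41.2792
  f3: (p4, p3, p1) → 20.2014
  f4: (p2, p3, p0) → 30.4341
  f5: (p2, p4, p0) → 95.6696
  f6: (p2, p4, p3) → 18.4668
Σ area = 303.683

Euler characteristic 5−9+6 = 2 ✓

facets=6 area=303.683


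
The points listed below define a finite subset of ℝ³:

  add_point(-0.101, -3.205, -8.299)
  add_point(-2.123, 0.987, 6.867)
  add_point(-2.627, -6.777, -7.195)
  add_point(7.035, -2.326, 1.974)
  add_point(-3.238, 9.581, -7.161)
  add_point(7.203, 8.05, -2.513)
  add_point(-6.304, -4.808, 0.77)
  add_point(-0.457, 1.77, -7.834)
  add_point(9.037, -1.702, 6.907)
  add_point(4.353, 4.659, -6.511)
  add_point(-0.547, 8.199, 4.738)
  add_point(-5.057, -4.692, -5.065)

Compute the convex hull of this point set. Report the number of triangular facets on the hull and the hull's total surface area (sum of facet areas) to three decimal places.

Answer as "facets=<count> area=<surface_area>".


Extreme-point indices: [0, 1, 2, 3, 4, 5, 6, 7, 8, 9, 10, 11] — 12 of 12 on the boundary.

Per-facet area ½‖(b−a)×(c−a)‖:
  f1: (p10, p4, p6) → 87.8499
  f2: (p2, p8, p6) → 75.5770
  f3: (p2, p0, p4) → 23.5764
  f4: (p5, p10, p8) → 67.6751
  f5: (p5, p10, p4) → 56.4112
  f6: (p1, p8, p6) → 51.5911
  f7: (p1, p10, p6) → 31.4452
  f8: (p1, p10, p8) → 44.0885
  f9: (p3, p2, p8) → 16.8133
  f10: (p3, p2, p0) → 27.8589
  f11: (p3, p5, p8) → 29.3163
  f12: (p11, p4, p6) → 42.6290
  f13: (p11, p2, p6) → 8.5902
  f14: (p11, p2, p4) → 25.9372
  f15: (p9, p5, p4) → 26.7975
  f16: (p9, p3, p0) → 50.2218
  f17: (p9, p3, p5) → 32.5462
  f18: (p7, p0, p4) → 5.5542
  f19: (p7, p9, p4) → 23.4417
  f20: (p7, p9, p0) → 12.8227
Σ area = 740.744

Euler characteristic 12−30+20 = 2 ✓

facets=20 area=740.744


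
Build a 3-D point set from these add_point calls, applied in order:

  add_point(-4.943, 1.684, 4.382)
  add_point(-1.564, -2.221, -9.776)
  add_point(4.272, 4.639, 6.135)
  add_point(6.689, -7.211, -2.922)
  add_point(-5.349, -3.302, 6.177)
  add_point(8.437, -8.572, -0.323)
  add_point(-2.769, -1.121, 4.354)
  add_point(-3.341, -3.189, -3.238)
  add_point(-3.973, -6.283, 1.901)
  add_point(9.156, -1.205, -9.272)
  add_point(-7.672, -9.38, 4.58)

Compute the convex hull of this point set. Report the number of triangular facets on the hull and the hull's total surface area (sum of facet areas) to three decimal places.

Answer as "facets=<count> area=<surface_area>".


facets=12 area=693.965

Hull vertices (8/11): indices [0, 1, 2, 3, 4, 5, 9, 10].

Area of each hull facet:
  f1: (p1, p2, p9) → 90.5961
  f2: (p5, p2, p10) → 121.0619
  f3: (p5, p2, p9) → 86.8467
  f4: (p0, p1, p10) → 84.4539
  f5: (p0, p1, p2) → 74.0602
  f6: (p3, p1, p9) → 46.6994
  f7: (p3, p5, p9) → 11.6960
  f8: (p3, p1, p10) → 92.5216
  f9: (p3, p5, p10) → 27.8814
  f10: (p4, p2, p10) → 22.4099
  f11: (p4, p0, p10) → 10.7526
  f12: (p4, p0, p2) → 24.9857
Σ area = 693.965

Check V−E+F: 8 − 18 + 12 = 2.


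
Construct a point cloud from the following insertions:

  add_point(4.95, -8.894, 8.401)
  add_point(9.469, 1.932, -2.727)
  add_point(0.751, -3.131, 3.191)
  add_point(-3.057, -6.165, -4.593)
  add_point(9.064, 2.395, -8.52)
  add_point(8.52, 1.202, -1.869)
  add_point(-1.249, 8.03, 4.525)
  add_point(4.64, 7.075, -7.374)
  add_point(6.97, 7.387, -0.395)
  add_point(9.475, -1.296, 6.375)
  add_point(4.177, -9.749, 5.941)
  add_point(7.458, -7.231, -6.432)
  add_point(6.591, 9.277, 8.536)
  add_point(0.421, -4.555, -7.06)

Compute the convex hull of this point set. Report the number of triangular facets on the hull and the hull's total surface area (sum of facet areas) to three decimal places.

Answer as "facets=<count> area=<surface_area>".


Extreme-point indices: [0, 1, 3, 4, 6, 7, 8, 9, 10, 11, 12, 13] — 12 of 14 on the boundary.

Triangle areas on the boundary:
  f1: (p0, p12, p9) → 39.7278
  f2: (p0, p11, p9) → 63.1172
  f3: (p1, p12, p9) → 53.4504
  f4: (p1, p4, p12) → 26.1486
  f5: (p1, p11, p9) → 48.6592
  f6: (p1, p11, p4) → 27.9608
  f7: (p13, p11, p3) → 14.4837
  f8: (p13, p11, p4) → 36.8643
  f9: (p13, p7, p3) → 22.4387
  f10: (p13, p7, p4) → 36.3996
  f11: (p6, p0, p3) → 122.8173
  f12: (p6, p0, p12) → 79.1111
  f13: (p6, p7, p3) → 98.2340
  f14: (p6, p7, p12) → 59.1794
  f15: (p10, p11, p3) → 64.4379
  f16: (p10, p0, p3) → 11.0798
  f17: (p10, p0, p11) → 12.1767
  f18: (p8, p4, p12) → 16.6024
  f19: (p8, p7, p12) → 13.0268
  f20: (p8, p7, p4) → 24.0819
Σ area = 869.998

Euler characteristic 12−30+20 = 2 ✓

facets=20 area=869.998


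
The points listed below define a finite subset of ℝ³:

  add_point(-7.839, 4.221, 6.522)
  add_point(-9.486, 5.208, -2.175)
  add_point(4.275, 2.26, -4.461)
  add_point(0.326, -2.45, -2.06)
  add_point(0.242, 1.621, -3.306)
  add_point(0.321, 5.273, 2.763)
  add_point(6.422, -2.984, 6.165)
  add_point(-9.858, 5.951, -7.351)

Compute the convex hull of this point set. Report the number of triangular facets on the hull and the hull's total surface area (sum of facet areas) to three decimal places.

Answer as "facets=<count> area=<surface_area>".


Points on the hull: [0, 1, 2, 3, 5, 6, 7] (7 of 8).

Triangle areas on the boundary:
  f1: (p1, p0, p7) → 2.7634
  f2: (p5, p0, p7) → 61.0741
  f3: (p5, p0, p6) → 46.8232
  f4: (p3, p1, p7) → 32.2455
  f5: (p3, p0, p6) → 69.1492
  f6: (p3, p1, p0) → 54.0347
  f7: (p2, p5, p6) → 45.8217
  f8: (p2, p3, p6) → 33.8120
  f9: (p2, p5, p7) → 61.0781
  f10: (p2, p3, p7) → 46.5373
Σ area = 453.339

Check V−E+F: 7 − 15 + 10 = 2.

facets=10 area=453.339


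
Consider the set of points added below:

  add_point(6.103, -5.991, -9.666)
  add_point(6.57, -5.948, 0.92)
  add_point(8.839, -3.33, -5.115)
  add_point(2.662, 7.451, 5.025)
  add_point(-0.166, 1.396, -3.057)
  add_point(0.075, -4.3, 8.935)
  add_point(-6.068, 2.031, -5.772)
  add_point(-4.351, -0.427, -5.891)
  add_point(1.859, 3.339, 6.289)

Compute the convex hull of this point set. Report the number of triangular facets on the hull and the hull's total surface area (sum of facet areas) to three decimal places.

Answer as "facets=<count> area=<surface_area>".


facets=12 area=544.341

Points on the hull: [0, 1, 2, 3, 5, 6, 7, 8] (8 of 9).

Per-facet area ½‖(b−a)×(c−a)‖:
  f1: (p3, p2, p6) → 105.0574
  f2: (p5, p3, p6) → 91.6787
  f3: (p0, p2, p6) → 44.7151
  f4: (p8, p5, p3) → 0.8603
  f5: (p7, p5, p6) → 22.6652
  f6: (p7, p0, p6) → 9.5166
  f7: (p7, p0, p5) → 98.9483
  f8: (p1, p0, p2) → 19.3912
  f9: (p1, p0, p5) → 37.2480
  f10: (p1, p8, p5) → 42.0478
  f11: (p1, p3, p2) → 50.6140
  f12: (p1, p8, p3) → 21.5988
Σ area = 544.341

Euler characteristic 8−18+12 = 2 ✓


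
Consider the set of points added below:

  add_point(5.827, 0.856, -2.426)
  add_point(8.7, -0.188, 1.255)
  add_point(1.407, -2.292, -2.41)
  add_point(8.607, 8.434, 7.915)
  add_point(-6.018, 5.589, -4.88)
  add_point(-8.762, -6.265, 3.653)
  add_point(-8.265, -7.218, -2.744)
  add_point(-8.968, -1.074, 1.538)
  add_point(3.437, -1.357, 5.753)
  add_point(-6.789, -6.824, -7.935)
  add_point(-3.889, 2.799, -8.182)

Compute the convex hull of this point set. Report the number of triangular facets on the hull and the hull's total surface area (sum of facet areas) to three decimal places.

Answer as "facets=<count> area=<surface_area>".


facets=16 area=716.141

Hull vertices (10/11): indices [0, 1, 3, 4, 5, 6, 7, 8, 9, 10].

Area of each hull facet:
  f1: (p5, p3, p7) → 56.5725
  f2: (p4, p3, p7) → 94.8237
  f3: (p4, p10, p3) → 46.3491
  f4: (p4, p9, p7) → 52.8923
  f5: (p4, p9, p10) → 22.0939
  f6: (p0, p9, p1) → 28.8796
  f7: (p0, p9, p10) → 57.4603
  f8: (p0, p3, p1) → 24.9254
  f9: (p0, p10, p3) → 66.0307
  f10: (p8, p3, p1) → 36.8679
  f11: (p8, p5, p3) → 47.9276
  f12: (p6, p9, p1) → 50.7267
  f13: (p6, p8, p1) → 52.6549
  f14: (p6, p8, p5) → 42.7658
  f15: (p6, p9, p7) → 17.4795
  f16: (p6, p5, p7) → 17.6912
Σ area = 716.141

Check V−E+F: 10 − 24 + 16 = 2.


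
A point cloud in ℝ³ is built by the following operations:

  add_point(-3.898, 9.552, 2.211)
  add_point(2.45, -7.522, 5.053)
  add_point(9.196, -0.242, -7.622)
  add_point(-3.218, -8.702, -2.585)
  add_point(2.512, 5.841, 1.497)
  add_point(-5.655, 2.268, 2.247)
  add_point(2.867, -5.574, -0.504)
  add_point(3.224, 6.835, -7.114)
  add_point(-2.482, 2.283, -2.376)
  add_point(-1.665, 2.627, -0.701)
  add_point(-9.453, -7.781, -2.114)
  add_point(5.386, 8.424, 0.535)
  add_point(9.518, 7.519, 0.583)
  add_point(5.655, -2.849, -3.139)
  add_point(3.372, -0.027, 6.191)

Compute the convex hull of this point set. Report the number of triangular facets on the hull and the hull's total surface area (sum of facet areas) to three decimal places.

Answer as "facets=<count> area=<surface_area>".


facets=16 area=790.189

Points on the hull: [0, 1, 2, 3, 5, 7, 10, 11, 12, 14] (10 of 15).

Per-facet area ½‖(b−a)×(c−a)‖:
  f1: (p14, p0, p12) → 66.6166
  f2: (p7, p0, p10) → 110.0908
  f3: (p5, p0, p10) → 17.2711
  f4: (p5, p14, p0) → 37.8917
  f5: (p11, p0, p12) → 4.2069
  f6: (p11, p7, p12) → 16.6882
  f7: (p11, p7, p0) → 38.4115
  f8: (p1, p14, p12) → 32.5563
  f9: (p1, p5, p10) → 70.1928
  f10: (p1, p5, p14) → 38.5597
  f11: (p3, p1, p10) → 26.1224
  f12: (p2, p7, p12) → 43.9066
  f13: (p2, p1, p12) → 88.0766
  f14: (p2, p3, p1) → 72.9856
  f15: (p2, p7, p10) → 91.8026
  f16: (p2, p3, p10) → 34.8097
Σ area = 790.189

Check V−E+F: 10 − 24 + 16 = 2.


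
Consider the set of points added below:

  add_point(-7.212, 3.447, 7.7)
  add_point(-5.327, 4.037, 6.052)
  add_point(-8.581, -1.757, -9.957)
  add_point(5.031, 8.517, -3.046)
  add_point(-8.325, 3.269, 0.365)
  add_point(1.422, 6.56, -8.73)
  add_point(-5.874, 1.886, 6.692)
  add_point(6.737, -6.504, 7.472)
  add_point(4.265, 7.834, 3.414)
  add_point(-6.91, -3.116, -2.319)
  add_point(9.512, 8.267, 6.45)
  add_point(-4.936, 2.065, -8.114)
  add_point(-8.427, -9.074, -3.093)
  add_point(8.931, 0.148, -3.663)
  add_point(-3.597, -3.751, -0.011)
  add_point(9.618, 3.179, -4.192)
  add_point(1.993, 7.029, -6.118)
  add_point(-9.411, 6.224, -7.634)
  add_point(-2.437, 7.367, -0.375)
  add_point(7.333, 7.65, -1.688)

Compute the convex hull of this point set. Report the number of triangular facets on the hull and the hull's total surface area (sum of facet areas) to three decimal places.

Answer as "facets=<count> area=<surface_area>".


facets=22 area=1133.752

Extreme-point indices: [0, 2, 3, 4, 5, 7, 10, 12, 13, 15, 17, 18, 19] — 13 of 20 on the boundary.

Per-facet area ½‖(b−a)×(c−a)‖:
  f1: (p7, p0, p12) → 130.9134
  f2: (p2, p12, p17) → 36.0983
  f3: (p10, p7, p15) → 82.8903
  f4: (p10, p7, p0) → 117.2214
  f5: (p4, p12, p17) → 54.9241
  f6: (p4, p0, p17) → 11.6893
  f7: (p4, p0, p12) → 45.5069
  f8: (p5, p2, p17) → 45.2836
  f9: (p13, p2, p12) → 92.4753
  f10: (p13, p7, p15) → 15.4949
  f11: (p13, p7, p12) → 118.0310
  f12: (p13, p5, p15) → 15.3025
  f13: (p13, p5, p2) → 71.1448
  f14: (p18, p0, p17) → 50.4373
  f15: (p18, p10, p0) → 70.0506
  f16: (p19, p10, p15) → 21.8899
  f17: (p19, p5, p15) → 25.5807
  f18: (p3, p5, p17) → 34.3153
  f19: (p3, p19, p5) → 6.7600
  f20: (p3, p18, p17) → 36.8632
  f21: (p3, p18, p10) → 41.9056
  f22: (p3, p19, p10) → 8.9736
Σ area = 1133.752

Euler characteristic 13−33+22 = 2 ✓


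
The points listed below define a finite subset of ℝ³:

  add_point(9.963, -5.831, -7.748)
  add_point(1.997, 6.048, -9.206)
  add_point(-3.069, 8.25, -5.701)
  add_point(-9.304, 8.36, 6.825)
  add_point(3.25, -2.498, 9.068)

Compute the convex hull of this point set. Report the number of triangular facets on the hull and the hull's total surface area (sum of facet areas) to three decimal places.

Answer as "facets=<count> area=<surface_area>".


Hull vertices (5/5): indices [0, 1, 2, 3, 4].

Triangle areas on the boundary:
  f1: (p4, p0, p3) → 148.5253
  f2: (p4, p1, p3) → 151.8676
  f3: (p4, p1, p0) → 127.8278
  f4: (p2, p0, p3) → 123.6237
  f5: (p2, p1, p3) → 25.7098
  f6: (p2, p1, p0) → 35.6222
Σ area = 613.177

Check V−E+F: 5 − 9 + 6 = 2.

facets=6 area=613.177


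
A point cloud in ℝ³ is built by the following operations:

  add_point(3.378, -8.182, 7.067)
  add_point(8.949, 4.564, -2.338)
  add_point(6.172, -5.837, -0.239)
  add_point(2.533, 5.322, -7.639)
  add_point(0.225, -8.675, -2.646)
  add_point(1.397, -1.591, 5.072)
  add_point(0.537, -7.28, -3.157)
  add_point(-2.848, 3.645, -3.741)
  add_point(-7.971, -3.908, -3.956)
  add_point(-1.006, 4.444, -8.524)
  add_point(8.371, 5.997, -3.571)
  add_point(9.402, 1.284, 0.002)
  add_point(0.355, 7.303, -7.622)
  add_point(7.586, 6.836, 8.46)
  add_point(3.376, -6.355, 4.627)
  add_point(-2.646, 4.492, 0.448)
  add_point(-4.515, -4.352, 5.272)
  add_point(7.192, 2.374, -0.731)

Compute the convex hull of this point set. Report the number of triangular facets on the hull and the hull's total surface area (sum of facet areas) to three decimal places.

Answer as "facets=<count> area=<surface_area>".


Extreme-point indices: [0, 1, 2, 3, 4, 6, 7, 8, 9, 10, 11, 12, 13, 15, 16] — 15 of 18 on the boundary.

Facet areas (half cross-product norm):
  f1: (p0, p13, p11) → 67.5405
  f2: (p15, p13, p12) → 58.2156
  f3: (p7, p12, p8) → 18.4315
  f4: (p7, p15, p8) → 19.0799
  f5: (p7, p15, p12) → 11.7466
  f6: (p16, p0, p13) → 69.2573
  f7: (p16, p15, p13) → 67.6481
  f8: (p16, p15, p8) → 45.9665
  f9: (p16, p4, p8) → 42.1456
  f10: (p16, p4, p0) → 41.0707
  f11: (p2, p0, p11) → 29.6090
  f12: (p2, p4, p0) → 28.5020
  f13: (p9, p4, p8) → 56.1679
  f14: (p9, p12, p8) → 12.7804
  f15: (p9, p3, p12) → 4.6528
  f16: (p10, p2, p3) → 44.4850
  f17: (p10, p13, p12) → 50.7986
  f18: (p10, p3, p12) → 8.8733
  f19: (p6, p2, p4) → 4.8062
  f20: (p6, p2, p3) → 43.2368
  f21: (p6, p9, p4) → 3.2429
  f22: (p6, p9, p3) → 24.3628
  f23: (p1, p2, p11) → 11.7379
  f24: (p1, p10, p2) → 7.3772
  f25: (p1, p13, p11) → 20.8350
  f26: (p1, p10, p13) → 9.9642
Σ area = 802.534

Euler: V−E+F = 15−39+26 = 2.

facets=26 area=802.534


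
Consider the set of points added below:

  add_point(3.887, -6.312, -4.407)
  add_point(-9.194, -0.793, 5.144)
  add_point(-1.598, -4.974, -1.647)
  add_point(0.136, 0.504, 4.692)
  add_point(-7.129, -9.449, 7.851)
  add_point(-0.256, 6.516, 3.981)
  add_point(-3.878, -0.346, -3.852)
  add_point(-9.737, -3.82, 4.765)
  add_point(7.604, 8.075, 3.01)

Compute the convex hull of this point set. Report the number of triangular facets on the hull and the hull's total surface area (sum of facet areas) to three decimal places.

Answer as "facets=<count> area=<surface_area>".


facets=12 area=548.671

8 of the 9 inputs are extreme points: [0, 1, 2, 4, 5, 6, 7, 8].

Triangle areas on the boundary:
  f1: (p4, p0, p8) → 139.2882
  f2: (p6, p0, p8) → 75.4995
  f3: (p5, p6, p8) → 41.6053
  f4: (p5, p4, p8) → 58.7911
  f5: (p2, p4, p0) → 27.4091
  f6: (p2, p6, p0) → 16.4630
  f7: (p2, p4, p7) → 35.9001
  f8: (p2, p6, p7) → 28.8364
  f9: (p1, p4, p7) → 7.9383
  f10: (p1, p5, p4) → 48.3497
  f11: (p1, p6, p7) → 16.1985
  f12: (p1, p5, p6) → 52.3916
Σ area = 548.671

Euler characteristic 8−18+12 = 2 ✓


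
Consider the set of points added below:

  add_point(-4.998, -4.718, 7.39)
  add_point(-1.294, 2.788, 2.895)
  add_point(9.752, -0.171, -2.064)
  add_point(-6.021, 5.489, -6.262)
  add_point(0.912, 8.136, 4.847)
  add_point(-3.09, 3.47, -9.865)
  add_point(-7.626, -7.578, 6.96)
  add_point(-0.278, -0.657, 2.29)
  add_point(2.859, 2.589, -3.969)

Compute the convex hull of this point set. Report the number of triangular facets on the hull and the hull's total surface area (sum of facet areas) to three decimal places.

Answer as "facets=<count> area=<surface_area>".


facets=8 area=574.296

Points on the hull: [0, 2, 3, 4, 5, 6] (6 of 9).

Facet areas (half cross-product norm):
  f1: (p5, p2, p6) → 149.1124
  f2: (p5, p4, p2) → 98.1274
  f3: (p3, p4, p6) → 113.9110
  f4: (p3, p5, p6) → 45.4298
  f5: (p3, p5, p4) → 31.4261
  f6: (p0, p2, p6) → 26.1127
  f7: (p0, p4, p6) → 11.5519
  f8: (p0, p4, p2) → 98.6245
Σ area = 574.296

Check V−E+F: 6 − 12 + 8 = 2.


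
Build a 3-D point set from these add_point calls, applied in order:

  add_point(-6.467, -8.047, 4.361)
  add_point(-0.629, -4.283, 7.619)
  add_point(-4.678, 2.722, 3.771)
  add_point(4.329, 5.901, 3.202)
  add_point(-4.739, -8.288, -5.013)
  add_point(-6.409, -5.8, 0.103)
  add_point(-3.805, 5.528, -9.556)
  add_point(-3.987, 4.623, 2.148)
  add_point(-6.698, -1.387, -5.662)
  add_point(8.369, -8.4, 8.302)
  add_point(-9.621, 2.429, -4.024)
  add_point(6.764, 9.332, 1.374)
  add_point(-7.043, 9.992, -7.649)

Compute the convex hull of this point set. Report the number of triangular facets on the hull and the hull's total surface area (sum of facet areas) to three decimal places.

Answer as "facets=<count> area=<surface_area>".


Points on the hull: [0, 1, 2, 3, 4, 6, 7, 8, 9, 10, 11, 12] (12 of 13).

Per-facet area ½‖(b−a)×(c−a)‖:
  f1: (p6, p12, p10) → 23.8693
  f2: (p4, p6, p9) → 133.8576
  f3: (p2, p12, p10) → 39.9643
  f4: (p8, p6, p10) → 20.6553
  f5: (p8, p4, p10) → 9.7103
  f6: (p8, p4, p6) → 20.7028
  f7: (p11, p6, p9) → 149.1818
  f8: (p11, p6, p12) → 45.6911
  f9: (p0, p4, p9) → 72.9875
  f10: (p0, p4, p10) → 55.4216
  f11: (p0, p2, p10) → 50.3439
  f12: (p3, p11, p9) → 26.6320
  f13: (p3, p11, p2) → 13.9532
  f14: (p7, p2, p12) → 9.0335
  f15: (p7, p11, p12) → 68.1179
  f16: (p7, p11, p2) → 12.4444
  f17: (p1, p0, p9) → 32.5953
  f18: (p1, p0, p2) → 34.0182
  f19: (p1, p3, p9) → 60.2931
  f20: (p1, p3, p2) → 42.4413
Σ area = 921.914

Euler characteristic 12−30+20 = 2 ✓

facets=20 area=921.914


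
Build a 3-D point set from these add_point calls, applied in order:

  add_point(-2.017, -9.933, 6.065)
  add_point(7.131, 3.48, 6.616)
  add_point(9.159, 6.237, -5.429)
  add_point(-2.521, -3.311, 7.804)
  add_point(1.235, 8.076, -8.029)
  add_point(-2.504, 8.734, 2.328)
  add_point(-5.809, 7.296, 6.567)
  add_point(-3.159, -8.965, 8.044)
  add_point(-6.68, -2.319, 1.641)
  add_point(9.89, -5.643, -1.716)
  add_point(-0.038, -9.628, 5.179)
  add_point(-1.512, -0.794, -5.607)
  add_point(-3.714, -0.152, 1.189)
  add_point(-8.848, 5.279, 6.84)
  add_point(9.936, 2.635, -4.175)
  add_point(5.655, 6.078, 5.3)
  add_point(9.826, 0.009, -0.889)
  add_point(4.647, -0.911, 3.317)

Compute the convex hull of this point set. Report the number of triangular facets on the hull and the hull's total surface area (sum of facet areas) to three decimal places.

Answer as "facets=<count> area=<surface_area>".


16 of the 18 inputs are extreme points: [0, 1, 2, 3, 4, 5, 6, 7, 8, 9, 10, 11, 13, 14, 15, 16].

Per-facet area ½‖(b−a)×(c−a)‖:
  f1: (p8, p4, p13) → 76.6533
  f2: (p7, p8, p13) → 45.0307
  f3: (p7, p8, p0) → 12.2051
  f4: (p9, p4, p14) → 38.8347
  f5: (p5, p4, p13) → 32.3214
  f6: (p2, p4, p14) → 14.5571
  f7: (p2, p1, p14) → 21.3613
  f8: (p2, p5, p4) → 47.0613
  f9: (p3, p7, p13) → 20.7236
  f10: (p3, p7, p1) → 25.2603
  f11: (p16, p1, p14) → 16.4939
  f12: (p16, p9, p14) → 10.3798
  f13: (p16, p9, p1) → 21.1683
  f14: (p10, p7, p0) → 1.9810
  f15: (p10, p7, p1) → 31.8238
  f16: (p10, p9, p1) → 76.8272
  f17: (p11, p8, p4) → 36.9505
  f18: (p11, p9, p4) → 61.4121
  f19: (p11, p8, p0) → 43.9186
  f20: (p11, p10, p0) → 14.6222
  f21: (p11, p10, p9) → 75.5397
  f22: (p6, p5, p13) → 7.3372
  f23: (p6, p3, p13) → 19.5733
  f24: (p6, p3, p1) → 62.8902
  f25: (p15, p2, p1) → 17.8229
  f26: (p15, p2, p5) → 51.2160
  f27: (p15, p6, p1) → 16.5430
  f28: (p15, p6, p5) → 24.7062
Σ area = 925.215

Euler: V−E+F = 16−42+28 = 2.

facets=28 area=925.215


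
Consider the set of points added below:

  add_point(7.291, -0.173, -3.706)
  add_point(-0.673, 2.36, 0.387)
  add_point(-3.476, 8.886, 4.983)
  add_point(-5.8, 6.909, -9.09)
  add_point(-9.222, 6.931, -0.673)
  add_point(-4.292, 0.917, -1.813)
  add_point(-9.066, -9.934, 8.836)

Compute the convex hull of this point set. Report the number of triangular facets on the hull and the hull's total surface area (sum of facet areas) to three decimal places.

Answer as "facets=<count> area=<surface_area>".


facets=6 area=634.549

5 of the 7 inputs are extreme points: [0, 2, 3, 4, 6].

Triangle areas on the boundary:
  f1: (p2, p6, p4) → 79.5784
  f2: (p2, p6, p0) → 160.9140
  f3: (p3, p6, p4) → 78.5594
  f4: (p3, p6, p0) → 176.2801
  f5: (p3, p2, p4) → 34.9965
  f6: (p3, p2, p0) → 104.2204
Σ area = 634.549

Check V−E+F: 5 − 9 + 6 = 2.


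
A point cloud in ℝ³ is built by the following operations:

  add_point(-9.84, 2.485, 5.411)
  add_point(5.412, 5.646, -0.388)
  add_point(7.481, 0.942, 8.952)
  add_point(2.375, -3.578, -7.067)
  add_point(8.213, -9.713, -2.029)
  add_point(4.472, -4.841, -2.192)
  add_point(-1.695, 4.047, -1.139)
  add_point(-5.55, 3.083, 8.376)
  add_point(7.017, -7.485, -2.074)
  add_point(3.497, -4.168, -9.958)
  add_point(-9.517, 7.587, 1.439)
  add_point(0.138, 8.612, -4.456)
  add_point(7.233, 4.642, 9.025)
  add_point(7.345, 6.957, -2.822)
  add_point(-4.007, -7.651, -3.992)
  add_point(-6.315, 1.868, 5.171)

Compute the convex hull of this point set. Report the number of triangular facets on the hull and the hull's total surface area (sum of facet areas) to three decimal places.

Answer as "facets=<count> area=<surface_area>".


Points on the hull: [0, 2, 4, 7, 9, 10, 11, 12, 13, 14] (10 of 16).

Triangle areas on the boundary:
  f1: (p13, p11, p12) → 44.3177
  f2: (p13, p2, p4) → 95.8961
  f3: (p13, p2, p12) → 22.0557
  f4: (p10, p14, p0) → 48.1711
  f5: (p10, p11, p12) → 89.0927
  f6: (p9, p14, p4) → 52.6257
  f7: (p9, p13, p4) → 73.7974
  f8: (p9, p13, p11) → 51.0571
  f9: (p9, p10, p11) → 77.0624
  f10: (p9, p10, p14) → 86.5391
  f11: (p7, p2, p4) → 100.4002
  f12: (p7, p14, p0) → 39.1306
  f13: (p7, p14, p4) → 102.8556
  f14: (p7, p2, p12) → 23.8756
  f15: (p7, p10, p0) → 16.5899
  f16: (p7, p10, p12) → 54.0078
Σ area = 977.475

Check V−E+F: 10 − 24 + 16 = 2.

facets=16 area=977.475


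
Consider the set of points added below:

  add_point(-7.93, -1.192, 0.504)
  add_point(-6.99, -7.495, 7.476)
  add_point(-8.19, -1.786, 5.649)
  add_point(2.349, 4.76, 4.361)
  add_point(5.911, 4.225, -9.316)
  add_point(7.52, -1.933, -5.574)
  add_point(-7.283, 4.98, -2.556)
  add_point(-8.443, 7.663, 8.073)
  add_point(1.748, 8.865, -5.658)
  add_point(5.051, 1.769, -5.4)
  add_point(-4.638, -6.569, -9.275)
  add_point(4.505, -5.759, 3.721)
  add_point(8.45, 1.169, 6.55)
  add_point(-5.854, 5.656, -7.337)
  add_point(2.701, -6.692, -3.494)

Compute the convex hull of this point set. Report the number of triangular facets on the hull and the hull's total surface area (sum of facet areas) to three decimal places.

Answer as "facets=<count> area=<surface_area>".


facets=24 area=1058.859

Points on the hull: [0, 1, 2, 3, 4, 5, 6, 7, 8, 10, 11, 12, 13, 14] (14 of 15).

Triangle areas on the boundary:
  f1: (p1, p12, p7) → 123.7502
  f2: (p8, p4, p12) → 56.7169
  f3: (p0, p10, p1) → 52.6912
  f4: (p5, p4, p12) → 44.1978
  f5: (p5, p10, p4) → 49.8811
  f6: (p3, p12, p7) → 27.2546
  f7: (p3, p8, p7) → 63.1546
  f8: (p3, p8, p12) → 34.7478
  f9: (p6, p0, p7) → 37.2103
  f10: (p13, p10, p4) → 72.5663
  f11: (p13, p8, p4) → 29.9649
  f12: (p13, p0, p10) → 57.1737
  f13: (p13, p6, p0) → 14.3600
  f14: (p13, p8, p7) → 66.0294
  f15: (p13, p6, p7) → 11.3448
  f16: (p2, p1, p7) → 16.4057
  f17: (p2, p0, p7) → 25.0637
  f18: (p2, p0, p1) → 14.5707
  f19: (p11, p1, p12) → 46.0842
  f20: (p11, p5, p12) → 43.9728
  f21: (p14, p5, p10) → 31.0811
  f22: (p14, p11, p5) → 26.5360
  f23: (p14, p10, p1) → 68.3779
  f24: (p14, p11, p1) → 45.7235
Σ area = 1058.859

Check V−E+F: 14 − 36 + 24 = 2.


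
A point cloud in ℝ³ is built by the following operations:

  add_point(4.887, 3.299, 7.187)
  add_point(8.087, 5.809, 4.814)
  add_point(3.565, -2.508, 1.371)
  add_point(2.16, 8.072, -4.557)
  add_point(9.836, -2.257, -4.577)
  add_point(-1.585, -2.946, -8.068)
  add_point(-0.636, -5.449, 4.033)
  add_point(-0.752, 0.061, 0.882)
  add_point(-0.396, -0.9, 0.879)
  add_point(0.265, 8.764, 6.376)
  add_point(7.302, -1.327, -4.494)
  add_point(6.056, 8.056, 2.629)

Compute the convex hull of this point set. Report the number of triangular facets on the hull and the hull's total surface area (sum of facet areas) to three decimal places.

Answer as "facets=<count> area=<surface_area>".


facets=14 area=557.190

Hull vertices (9/12): indices [0, 1, 3, 4, 5, 6, 7, 9, 11].

Facet areas (half cross-product norm):
  f1: (p6, p4, p5) → 69.5388
  f2: (p3, p4, p5) → 65.6157
  f3: (p3, p9, p5) → 64.7061
  f4: (p7, p9, p5) → 30.8403
  f5: (p7, p6, p5) → 29.5090
  f6: (p7, p6, p9) → 29.0648
  f7: (p0, p6, p4) → 69.3857
  f8: (p0, p6, p9) → 37.6851
  f9: (p1, p0, p9) → 16.9534
  f10: (p1, p0, p4) → 29.1860
  f11: (p11, p3, p9) → 28.2553
  f12: (p11, p1, p9) → 12.6877
  f13: (p11, p3, p4) → 50.4232
  f14: (p11, p1, p4) → 23.3394
Σ area = 557.190

Euler characteristic 9−21+14 = 2 ✓
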